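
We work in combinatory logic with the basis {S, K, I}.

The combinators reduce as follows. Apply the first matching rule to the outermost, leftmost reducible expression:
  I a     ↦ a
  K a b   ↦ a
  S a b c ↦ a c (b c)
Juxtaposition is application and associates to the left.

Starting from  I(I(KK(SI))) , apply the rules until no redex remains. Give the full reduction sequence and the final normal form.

  start: I(I(KK(SI)))
  [1] I(KK(SI))
  [2] KK(SI)
  [3] K

Answer: normal form = K  (in 3 steps)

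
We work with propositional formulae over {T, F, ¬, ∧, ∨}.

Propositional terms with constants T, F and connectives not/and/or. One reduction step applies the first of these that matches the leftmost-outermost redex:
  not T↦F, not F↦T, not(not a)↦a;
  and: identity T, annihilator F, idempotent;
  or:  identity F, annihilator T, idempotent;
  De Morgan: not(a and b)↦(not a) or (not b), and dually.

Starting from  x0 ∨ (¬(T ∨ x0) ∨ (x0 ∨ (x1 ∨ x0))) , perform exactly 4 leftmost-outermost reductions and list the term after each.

  start: x0 ∨ (¬(T ∨ x0) ∨ (x0 ∨ (x1 ∨ x0)))
  →1  x0 ∨ ((¬T ∧ ¬x0) ∨ (x0 ∨ (x1 ∨ x0)))
  →2  x0 ∨ ((F ∧ ¬x0) ∨ (x0 ∨ (x1 ∨ x0)))
  →3  x0 ∨ (F ∨ (x0 ∨ (x1 ∨ x0)))
  →4  x0 ∨ (x0 ∨ (x1 ∨ x0))

Answer: after 4 steps: x0 ∨ (x0 ∨ (x1 ∨ x0))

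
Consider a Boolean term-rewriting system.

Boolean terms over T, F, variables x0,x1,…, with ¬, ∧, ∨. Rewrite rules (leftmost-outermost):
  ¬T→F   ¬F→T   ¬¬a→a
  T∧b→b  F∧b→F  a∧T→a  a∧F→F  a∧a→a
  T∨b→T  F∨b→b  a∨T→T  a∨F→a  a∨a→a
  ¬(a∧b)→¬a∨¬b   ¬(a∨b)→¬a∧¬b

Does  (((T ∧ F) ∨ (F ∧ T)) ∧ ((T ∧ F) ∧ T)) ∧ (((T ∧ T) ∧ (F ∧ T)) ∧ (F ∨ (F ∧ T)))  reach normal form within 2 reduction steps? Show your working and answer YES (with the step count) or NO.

  start: (((T ∧ F) ∨ (F ∧ T)) ∧ ((T ∧ F) ∧ T)) ∧ (((T ∧ T) ∧ (F ∧ T)) ∧ (F ∨ (F ∧ T)))
  [1] ((F ∨ (F ∧ T)) ∧ ((T ∧ F) ∧ T)) ∧ (((T ∧ T) ∧ (F ∧ T)) ∧ (F ∨ (F ∧ T)))
  [2] ((F ∧ T) ∧ ((T ∧ F) ∧ T)) ∧ (((T ∧ T) ∧ (F ∧ T)) ∧ (F ∨ (F ∧ T)))

Answer: NO — after 2 steps the term is ((F ∧ T) ∧ ((T ∧ F) ∧ T)) ∧ (((T ∧ T) ∧ (F ∧ T)) ∧ (F ∨ (F ∧ T))), not yet normal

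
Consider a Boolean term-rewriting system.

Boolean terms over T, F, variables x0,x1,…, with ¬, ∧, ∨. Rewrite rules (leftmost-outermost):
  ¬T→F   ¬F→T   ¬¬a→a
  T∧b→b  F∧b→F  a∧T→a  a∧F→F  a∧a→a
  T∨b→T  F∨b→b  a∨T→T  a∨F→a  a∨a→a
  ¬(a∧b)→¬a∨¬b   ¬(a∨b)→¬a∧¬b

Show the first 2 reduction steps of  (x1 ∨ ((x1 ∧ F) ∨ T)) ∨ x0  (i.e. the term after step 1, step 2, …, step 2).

Answer: after 2 steps: T ∨ x0

Derivation:
  start: (x1 ∨ ((x1 ∧ F) ∨ T)) ∨ x0
  [1] (x1 ∨ T) ∨ x0
  [2] T ∨ x0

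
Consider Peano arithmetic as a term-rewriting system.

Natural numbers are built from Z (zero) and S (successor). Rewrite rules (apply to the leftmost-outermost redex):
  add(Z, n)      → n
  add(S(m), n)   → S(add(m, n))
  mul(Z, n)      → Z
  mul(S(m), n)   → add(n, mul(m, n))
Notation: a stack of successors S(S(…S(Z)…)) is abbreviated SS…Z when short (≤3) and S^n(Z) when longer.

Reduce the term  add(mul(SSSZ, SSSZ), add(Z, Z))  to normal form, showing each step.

  start: add(mul(SSSZ, SSSZ), add(Z, Z))
  step 1: add(add(SSSZ, mul(SSZ, SSSZ)), add(Z, Z))
  step 2: add(S(add(SSZ, mul(SSZ, SSSZ))), add(Z, Z))
  step 3: S(add(add(SSZ, mul(SSZ, SSSZ)), add(Z, Z)))
  step 4: S(add(S(add(SZ, mul(SSZ, SSSZ))), add(Z, Z)))
  step 5: S(S(add(add(SZ, mul(SSZ, SSSZ)), add(Z, Z))))
  step 6: S(S(add(S(add(Z, mul(SSZ, SSSZ))), add(Z, Z))))
  step 7: S(S(S(add(add(Z, mul(SSZ, SSSZ)), add(Z, Z)))))
  step 8: S(S(S(add(mul(SSZ, SSSZ), add(Z, Z)))))
  step 9: S(S(S(add(add(SSSZ, mul(SZ, SSSZ)), add(Z, Z)))))
  step 10: S(S(S(add(S(add(SSZ, mul(SZ, SSSZ))), add(Z, Z)))))
  step 11: S(S(S(S(add(add(SSZ, mul(SZ, SSSZ)), add(Z, Z))))))
  step 12: S(S(S(S(add(S(add(SZ, mul(SZ, SSSZ))), add(Z, Z))))))
  step 13: S(S(S(S(S(add(add(SZ, mul(SZ, SSSZ)), add(Z, Z)))))))
  step 14: S(S(S(S(S(add(S(add(Z, mul(SZ, SSSZ))), add(Z, Z)))))))
  step 15: S(S(S(S(S(S(add(add(Z, mul(SZ, SSSZ)), add(Z, Z))))))))
  step 16: S(S(S(S(S(S(add(mul(SZ, SSSZ), add(Z, Z))))))))
  step 17: S(S(S(S(S(S(add(add(SSSZ, mul(Z, SSSZ)), add(Z, Z))))))))
  step 18: S(S(S(S(S(S(add(S(add(SSZ, mul(Z, SSSZ))), add(Z, Z))))))))
  step 19: S(S(S(S(S(S(S(add(add(SSZ, mul(Z, SSSZ)), add(Z, Z)))))))))
  step 20: S(S(S(S(S(S(S(add(S(add(SZ, mul(Z, SSSZ))), add(Z, Z)))))))))
  step 21: S(S(S(S(S(S(S(S(add(add(SZ, mul(Z, SSSZ)), add(Z, Z))))))))))
  step 22: S(S(S(S(S(S(S(S(add(S(add(Z, mul(Z, SSSZ))), add(Z, Z))))))))))
  step 23: S(S(S(S(S(S(S(S(S(add(add(Z, mul(Z, SSSZ)), add(Z, Z)))))))))))
  step 24: S(S(S(S(S(S(S(S(S(add(mul(Z, SSSZ), add(Z, Z)))))))))))
  step 25: S(S(S(S(S(S(S(S(S(add(Z, add(Z, Z)))))))))))
  step 26: S(S(S(S(S(S(S(S(S(add(Z, Z))))))))))
  step 27: S^9(Z)

Answer: normal form = S^9(Z)  (in 27 steps)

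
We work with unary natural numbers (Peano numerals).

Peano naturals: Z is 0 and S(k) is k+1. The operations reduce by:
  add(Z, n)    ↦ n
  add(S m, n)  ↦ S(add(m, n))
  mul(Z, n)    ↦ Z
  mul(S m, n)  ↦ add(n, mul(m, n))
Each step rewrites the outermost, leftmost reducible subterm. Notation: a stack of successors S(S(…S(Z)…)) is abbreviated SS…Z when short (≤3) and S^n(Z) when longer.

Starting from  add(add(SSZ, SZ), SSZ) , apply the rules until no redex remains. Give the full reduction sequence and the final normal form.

  start: add(add(SSZ, SZ), SSZ)
  step 1: add(S(add(SZ, SZ)), SSZ)
  step 2: S(add(add(SZ, SZ), SSZ))
  step 3: S(add(S(add(Z, SZ)), SSZ))
  step 4: S(S(add(add(Z, SZ), SSZ)))
  step 5: S(S(add(SZ, SSZ)))
  step 6: S(S(S(add(Z, SSZ))))
  step 7: S^5(Z)

Answer: normal form = S^5(Z)  (in 7 steps)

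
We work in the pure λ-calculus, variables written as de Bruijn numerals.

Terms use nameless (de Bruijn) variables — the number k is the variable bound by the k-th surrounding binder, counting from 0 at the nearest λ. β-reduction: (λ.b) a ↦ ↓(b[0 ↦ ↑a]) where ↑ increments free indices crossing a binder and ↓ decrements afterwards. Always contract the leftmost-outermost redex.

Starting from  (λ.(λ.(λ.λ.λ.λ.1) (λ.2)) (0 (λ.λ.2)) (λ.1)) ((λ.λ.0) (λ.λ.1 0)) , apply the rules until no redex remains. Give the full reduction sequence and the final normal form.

Answer: normal form = λ.λ.1  (in 4 steps)

Derivation:
  start: (λ.(λ.(λ.λ.λ.λ.1) (λ.2)) (0 (λ.λ.2)) (λ.1)) ((λ.λ.0) (λ.λ.1 0))
  →1  (λ.(λ.λ.λ.λ.1) (λ.(λ.λ.0) (λ.λ.1 0))) ((λ.λ.0) (λ.λ.1 0) (λ.λ.(λ.λ.0) (λ.λ.1 0))) (λ.(λ.λ.0) (λ.λ.1 0))
  →2  (λ.λ.λ.λ.1) (λ.(λ.λ.0) (λ.λ.1 0)) (λ.(λ.λ.0) (λ.λ.1 0))
  →3  (λ.λ.λ.1) (λ.(λ.λ.0) (λ.λ.1 0))
  →4  λ.λ.1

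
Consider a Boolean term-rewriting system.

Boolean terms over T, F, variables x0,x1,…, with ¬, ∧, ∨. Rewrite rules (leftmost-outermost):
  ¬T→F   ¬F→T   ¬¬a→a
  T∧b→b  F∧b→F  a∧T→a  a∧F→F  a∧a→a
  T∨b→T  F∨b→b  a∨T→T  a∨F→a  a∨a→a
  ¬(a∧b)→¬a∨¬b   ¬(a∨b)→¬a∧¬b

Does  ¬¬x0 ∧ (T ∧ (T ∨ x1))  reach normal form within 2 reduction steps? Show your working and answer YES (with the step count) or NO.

  start: ¬¬x0 ∧ (T ∧ (T ∨ x1))
  →1  x0 ∧ (T ∧ (T ∨ x1))
  →2  x0 ∧ (T ∨ x1)

Answer: NO — after 2 steps the term is x0 ∧ (T ∨ x1), not yet normal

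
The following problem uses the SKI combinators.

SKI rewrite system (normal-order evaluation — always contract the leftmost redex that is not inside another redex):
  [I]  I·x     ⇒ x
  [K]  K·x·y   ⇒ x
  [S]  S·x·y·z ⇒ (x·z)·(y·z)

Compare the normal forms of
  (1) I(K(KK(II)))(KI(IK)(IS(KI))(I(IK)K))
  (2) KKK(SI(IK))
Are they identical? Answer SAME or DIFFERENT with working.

Answer: DIFFERENT — A ⇓ K, B ⇓ K(SIK)

Derivation:
Term A:
  start: I(K(KK(II)))(KI(IK)(IS(KI))(I(IK)K))
  step 1: K(KK(II))(KI(IK)(IS(KI))(I(IK)K))
  step 2: KK(II)
  step 3: K

Term B:
  start: KKK(SI(IK))
  step 1: K(SI(IK))
  step 2: K(SIK)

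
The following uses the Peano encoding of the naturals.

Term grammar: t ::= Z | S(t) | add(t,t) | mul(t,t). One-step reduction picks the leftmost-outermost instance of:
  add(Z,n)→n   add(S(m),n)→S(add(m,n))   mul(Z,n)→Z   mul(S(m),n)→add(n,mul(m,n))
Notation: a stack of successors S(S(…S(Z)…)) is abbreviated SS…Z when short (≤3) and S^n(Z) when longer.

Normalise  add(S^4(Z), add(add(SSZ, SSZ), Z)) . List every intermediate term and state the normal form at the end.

Answer: normal form = S^8(Z)  (in 13 steps)

Working:
  start: add(S^4(Z), add(add(SSZ, SSZ), Z))
  step 1: S(add(SSSZ, add(add(SSZ, SSZ), Z)))
  step 2: S(S(add(SSZ, add(add(SSZ, SSZ), Z))))
  step 3: S(S(S(add(SZ, add(add(SSZ, SSZ), Z)))))
  step 4: S(S(S(S(add(Z, add(add(SSZ, SSZ), Z))))))
  step 5: S(S(S(S(add(add(SSZ, SSZ), Z)))))
  step 6: S(S(S(S(add(S(add(SZ, SSZ)), Z)))))
  step 7: S(S(S(S(S(add(add(SZ, SSZ), Z))))))
  step 8: S(S(S(S(S(add(S(add(Z, SSZ)), Z))))))
  step 9: S(S(S(S(S(S(add(add(Z, SSZ), Z)))))))
  step 10: S(S(S(S(S(S(add(SSZ, Z)))))))
  step 11: S(S(S(S(S(S(S(add(SZ, Z))))))))
  step 12: S(S(S(S(S(S(S(S(add(Z, Z)))))))))
  step 13: S^8(Z)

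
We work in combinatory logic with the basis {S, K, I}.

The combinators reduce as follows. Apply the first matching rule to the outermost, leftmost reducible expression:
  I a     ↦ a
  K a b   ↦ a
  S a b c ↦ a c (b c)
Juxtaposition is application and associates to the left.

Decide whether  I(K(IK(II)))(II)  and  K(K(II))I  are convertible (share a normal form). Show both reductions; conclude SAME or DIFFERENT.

Term A:
  start: I(K(IK(II)))(II)
  [1] K(IK(II))(II)
  [2] IK(II)
  [3] K(II)
  [4] KI

Term B:
  start: K(K(II))I
  [1] K(II)
  [2] KI

Answer: SAME — A ⇓ KI, B ⇓ KI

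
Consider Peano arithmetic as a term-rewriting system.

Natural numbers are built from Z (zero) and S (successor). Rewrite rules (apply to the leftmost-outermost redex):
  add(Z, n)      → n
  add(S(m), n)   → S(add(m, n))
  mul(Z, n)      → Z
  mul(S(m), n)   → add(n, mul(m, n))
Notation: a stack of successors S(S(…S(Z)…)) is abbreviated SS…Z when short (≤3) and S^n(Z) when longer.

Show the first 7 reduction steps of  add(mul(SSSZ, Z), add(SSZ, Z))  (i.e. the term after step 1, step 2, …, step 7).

  start: add(mul(SSSZ, Z), add(SSZ, Z))
  →1  add(add(Z, mul(SSZ, Z)), add(SSZ, Z))
  →2  add(mul(SSZ, Z), add(SSZ, Z))
  →3  add(add(Z, mul(SZ, Z)), add(SSZ, Z))
  →4  add(mul(SZ, Z), add(SSZ, Z))
  →5  add(add(Z, mul(Z, Z)), add(SSZ, Z))
  →6  add(mul(Z, Z), add(SSZ, Z))
  →7  add(Z, add(SSZ, Z))

Answer: after 7 steps: add(Z, add(SSZ, Z))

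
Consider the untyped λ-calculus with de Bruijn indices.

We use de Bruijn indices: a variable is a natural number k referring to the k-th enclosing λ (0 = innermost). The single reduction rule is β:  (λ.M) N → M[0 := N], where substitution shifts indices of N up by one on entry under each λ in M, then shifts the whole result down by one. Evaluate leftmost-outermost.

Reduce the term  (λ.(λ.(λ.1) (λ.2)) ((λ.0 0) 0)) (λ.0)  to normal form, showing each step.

Answer: normal form = λ.0  (in 5 steps)

Reduction:
  start: (λ.(λ.(λ.1) (λ.2)) ((λ.0 0) 0)) (λ.0)
  [1] (λ.(λ.1) (λ.λ.0)) ((λ.0 0) (λ.0))
  [2] (λ.(λ.0 0) (λ.0)) (λ.λ.0)
  [3] (λ.0 0) (λ.0)
  [4] (λ.0) (λ.0)
  [5] λ.0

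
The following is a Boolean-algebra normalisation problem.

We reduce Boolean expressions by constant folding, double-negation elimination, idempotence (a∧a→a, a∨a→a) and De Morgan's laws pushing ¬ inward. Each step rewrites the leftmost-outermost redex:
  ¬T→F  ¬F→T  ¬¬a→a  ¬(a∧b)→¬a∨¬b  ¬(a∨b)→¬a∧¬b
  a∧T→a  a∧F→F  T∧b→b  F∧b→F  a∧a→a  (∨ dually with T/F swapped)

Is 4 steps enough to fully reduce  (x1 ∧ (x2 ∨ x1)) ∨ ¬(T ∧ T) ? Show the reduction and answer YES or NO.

Answer: YES — reaches normal form x1 ∧ (x2 ∨ x1) in 4 ≤ 4 steps

Derivation:
  start: (x1 ∧ (x2 ∨ x1)) ∨ ¬(T ∧ T)
  →1  (x1 ∧ (x2 ∨ x1)) ∨ (¬T ∨ ¬T)
  →2  (x1 ∧ (x2 ∨ x1)) ∨ ¬T
  →3  (x1 ∧ (x2 ∨ x1)) ∨ F
  →4  x1 ∧ (x2 ∨ x1)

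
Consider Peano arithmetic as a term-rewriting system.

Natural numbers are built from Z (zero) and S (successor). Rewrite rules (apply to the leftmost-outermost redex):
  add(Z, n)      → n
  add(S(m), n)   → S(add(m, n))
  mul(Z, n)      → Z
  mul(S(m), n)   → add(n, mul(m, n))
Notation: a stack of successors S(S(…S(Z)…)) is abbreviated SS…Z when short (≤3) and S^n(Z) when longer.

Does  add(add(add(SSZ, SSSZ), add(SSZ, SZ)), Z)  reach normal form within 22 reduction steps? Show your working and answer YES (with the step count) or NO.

Answer: YES — reaches normal form S^8(Z) in 21 ≤ 22 steps

Reduction:
  start: add(add(add(SSZ, SSSZ), add(SSZ, SZ)), Z)
  →1  add(add(S(add(SZ, SSSZ)), add(SSZ, SZ)), Z)
  →2  add(S(add(add(SZ, SSSZ), add(SSZ, SZ))), Z)
  →3  S(add(add(add(SZ, SSSZ), add(SSZ, SZ)), Z))
  →4  S(add(add(S(add(Z, SSSZ)), add(SSZ, SZ)), Z))
  →5  S(add(S(add(add(Z, SSSZ), add(SSZ, SZ))), Z))
  →6  S(S(add(add(add(Z, SSSZ), add(SSZ, SZ)), Z)))
  →7  S(S(add(add(SSSZ, add(SSZ, SZ)), Z)))
  →8  S(S(add(S(add(SSZ, add(SSZ, SZ))), Z)))
  →9  S(S(S(add(add(SSZ, add(SSZ, SZ)), Z))))
  →10  S(S(S(add(S(add(SZ, add(SSZ, SZ))), Z))))
  →11  S(S(S(S(add(add(SZ, add(SSZ, SZ)), Z)))))
  →12  S(S(S(S(add(S(add(Z, add(SSZ, SZ))), Z)))))
  →13  S(S(S(S(S(add(add(Z, add(SSZ, SZ)), Z))))))
  →14  S(S(S(S(S(add(add(SSZ, SZ), Z))))))
  →15  S(S(S(S(S(add(S(add(SZ, SZ)), Z))))))
  →16  S(S(S(S(S(S(add(add(SZ, SZ), Z)))))))
  →17  S(S(S(S(S(S(add(S(add(Z, SZ)), Z)))))))
  →18  S(S(S(S(S(S(S(add(add(Z, SZ), Z))))))))
  →19  S(S(S(S(S(S(S(add(SZ, Z))))))))
  →20  S(S(S(S(S(S(S(S(add(Z, Z)))))))))
  →21  S^8(Z)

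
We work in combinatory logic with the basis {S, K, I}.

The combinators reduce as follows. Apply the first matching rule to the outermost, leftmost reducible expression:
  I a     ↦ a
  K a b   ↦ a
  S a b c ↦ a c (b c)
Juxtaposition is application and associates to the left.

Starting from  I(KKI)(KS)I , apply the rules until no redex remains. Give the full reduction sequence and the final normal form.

  start: I(KKI)(KS)I
  [1] KKI(KS)I
  [2] K(KS)I
  [3] KS

Answer: normal form = KS  (in 3 steps)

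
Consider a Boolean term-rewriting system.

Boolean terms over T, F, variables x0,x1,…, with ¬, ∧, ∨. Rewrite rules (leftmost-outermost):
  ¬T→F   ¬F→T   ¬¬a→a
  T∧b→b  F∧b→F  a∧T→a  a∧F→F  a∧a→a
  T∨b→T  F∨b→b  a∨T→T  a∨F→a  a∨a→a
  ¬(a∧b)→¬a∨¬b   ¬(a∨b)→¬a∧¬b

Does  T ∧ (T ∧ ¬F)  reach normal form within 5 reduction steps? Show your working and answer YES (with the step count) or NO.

Answer: YES — reaches normal form T in 3 ≤ 5 steps

Working:
  start: T ∧ (T ∧ ¬F)
  step 1: T ∧ ¬F
  step 2: ¬F
  step 3: T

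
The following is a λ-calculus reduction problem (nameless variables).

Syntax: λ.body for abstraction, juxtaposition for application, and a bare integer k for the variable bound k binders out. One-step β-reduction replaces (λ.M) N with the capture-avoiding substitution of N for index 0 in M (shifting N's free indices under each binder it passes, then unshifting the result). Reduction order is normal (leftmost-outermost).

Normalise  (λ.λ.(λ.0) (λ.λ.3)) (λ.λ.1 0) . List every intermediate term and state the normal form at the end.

  start: (λ.λ.(λ.0) (λ.λ.3)) (λ.λ.1 0)
  [1] λ.(λ.0) (λ.λ.λ.λ.1 0)
  [2] λ.λ.λ.λ.λ.1 0

Answer: normal form = λ.λ.λ.λ.λ.1 0  (in 2 steps)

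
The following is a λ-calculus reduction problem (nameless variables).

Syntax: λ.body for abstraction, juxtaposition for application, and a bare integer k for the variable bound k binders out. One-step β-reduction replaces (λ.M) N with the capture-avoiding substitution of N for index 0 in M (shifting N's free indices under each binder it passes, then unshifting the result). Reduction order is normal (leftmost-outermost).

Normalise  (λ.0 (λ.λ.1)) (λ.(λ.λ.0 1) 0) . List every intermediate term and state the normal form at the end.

  start: (λ.0 (λ.λ.1)) (λ.(λ.λ.0 1) 0)
  →1  (λ.(λ.λ.0 1) 0) (λ.λ.1)
  →2  (λ.λ.0 1) (λ.λ.1)
  →3  λ.0 (λ.λ.1)

Answer: normal form = λ.0 (λ.λ.1)  (in 3 steps)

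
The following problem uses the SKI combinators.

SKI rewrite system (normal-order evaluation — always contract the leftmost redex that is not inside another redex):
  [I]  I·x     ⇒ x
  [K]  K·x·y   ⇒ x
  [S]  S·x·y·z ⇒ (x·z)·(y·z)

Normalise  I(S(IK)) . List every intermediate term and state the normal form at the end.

Answer: normal form = SK  (in 2 steps)

Working:
  start: I(S(IK))
  [1] S(IK)
  [2] SK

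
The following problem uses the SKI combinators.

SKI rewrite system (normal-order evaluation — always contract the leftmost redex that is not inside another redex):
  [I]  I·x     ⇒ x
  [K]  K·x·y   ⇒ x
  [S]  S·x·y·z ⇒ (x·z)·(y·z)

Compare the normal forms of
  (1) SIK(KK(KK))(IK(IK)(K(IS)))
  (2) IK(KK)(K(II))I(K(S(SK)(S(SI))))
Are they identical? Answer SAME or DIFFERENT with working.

Answer: DIFFERENT — A ⇓ KK, B ⇓ K(K(S(SK)(S(SI))))

Working:
Term A:
  start: SIK(KK(KK))(IK(IK)(K(IS)))
  →1  I(KK(KK))(K(KK(KK)))(IK(IK)(K(IS)))
  →2  KK(KK)(K(KK(KK)))(IK(IK)(K(IS)))
  →3  K(K(KK(KK)))(IK(IK)(K(IS)))
  →4  K(KK(KK))
  →5  KK

Term B:
  start: IK(KK)(K(II))I(K(S(SK)(S(SI))))
  →1  K(KK)(K(II))I(K(S(SK)(S(SI))))
  →2  KKI(K(S(SK)(S(SI))))
  →3  K(K(S(SK)(S(SI))))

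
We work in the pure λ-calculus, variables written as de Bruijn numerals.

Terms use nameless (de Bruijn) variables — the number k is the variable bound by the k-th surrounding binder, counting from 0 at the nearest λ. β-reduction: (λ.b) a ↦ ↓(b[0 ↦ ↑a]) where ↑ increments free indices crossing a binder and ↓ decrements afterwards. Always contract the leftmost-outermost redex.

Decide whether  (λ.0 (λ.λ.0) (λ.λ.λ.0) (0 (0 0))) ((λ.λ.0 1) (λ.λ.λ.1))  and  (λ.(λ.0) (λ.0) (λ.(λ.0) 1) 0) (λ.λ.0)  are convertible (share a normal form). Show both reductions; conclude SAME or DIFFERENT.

Term A:
  start: (λ.0 (λ.λ.0) (λ.λ.λ.0) (0 (0 0))) ((λ.λ.0 1) (λ.λ.λ.1))
  →1  (λ.λ.0 1) (λ.λ.λ.1) (λ.λ.0) (λ.λ.λ.0) ((λ.λ.0 1) (λ.λ.λ.1) ((λ.λ.0 1) (λ.λ.λ.1) ((λ.λ.0 1) (λ.λ.λ.1))))
  →2  (λ.0 (λ.λ.λ.1)) (λ.λ.0) (λ.λ.λ.0) ((λ.λ.0 1) (λ.λ.λ.1) ((λ.λ.0 1) (λ.λ.λ.1) ((λ.λ.0 1) (λ.λ.λ.1))))
  →3  (λ.λ.0) (λ.λ.λ.1) (λ.λ.λ.0) ((λ.λ.0 1) (λ.λ.λ.1) ((λ.λ.0 1) (λ.λ.λ.1) ((λ.λ.0 1) (λ.λ.λ.1))))
  →4  (λ.0) (λ.λ.λ.0) ((λ.λ.0 1) (λ.λ.λ.1) ((λ.λ.0 1) (λ.λ.λ.1) ((λ.λ.0 1) (λ.λ.λ.1))))
  →5  (λ.λ.λ.0) ((λ.λ.0 1) (λ.λ.λ.1) ((λ.λ.0 1) (λ.λ.λ.1) ((λ.λ.0 1) (λ.λ.λ.1))))
  →6  λ.λ.0

Term B:
  start: (λ.(λ.0) (λ.0) (λ.(λ.0) 1) 0) (λ.λ.0)
  →1  (λ.0) (λ.0) (λ.(λ.0) (λ.λ.0)) (λ.λ.0)
  →2  (λ.0) (λ.(λ.0) (λ.λ.0)) (λ.λ.0)
  →3  (λ.(λ.0) (λ.λ.0)) (λ.λ.0)
  →4  (λ.0) (λ.λ.0)
  →5  λ.λ.0

Answer: SAME — A ⇓ λ.λ.0, B ⇓ λ.λ.0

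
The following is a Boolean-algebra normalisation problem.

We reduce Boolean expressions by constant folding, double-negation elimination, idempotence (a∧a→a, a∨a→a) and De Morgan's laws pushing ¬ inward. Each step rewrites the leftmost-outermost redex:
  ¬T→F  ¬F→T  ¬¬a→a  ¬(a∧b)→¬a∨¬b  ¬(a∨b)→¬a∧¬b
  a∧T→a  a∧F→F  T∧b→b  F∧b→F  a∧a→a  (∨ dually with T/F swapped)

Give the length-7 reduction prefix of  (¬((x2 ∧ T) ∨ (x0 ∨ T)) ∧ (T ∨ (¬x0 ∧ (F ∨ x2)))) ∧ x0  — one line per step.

  start: (¬((x2 ∧ T) ∨ (x0 ∨ T)) ∧ (T ∨ (¬x0 ∧ (F ∨ x2)))) ∧ x0
  step 1: ((¬(x2 ∧ T) ∧ ¬(x0 ∨ T)) ∧ (T ∨ (¬x0 ∧ (F ∨ x2)))) ∧ x0
  step 2: (((¬x2 ∨ ¬T) ∧ ¬(x0 ∨ T)) ∧ (T ∨ (¬x0 ∧ (F ∨ x2)))) ∧ x0
  step 3: (((¬x2 ∨ F) ∧ ¬(x0 ∨ T)) ∧ (T ∨ (¬x0 ∧ (F ∨ x2)))) ∧ x0
  step 4: ((¬x2 ∧ ¬(x0 ∨ T)) ∧ (T ∨ (¬x0 ∧ (F ∨ x2)))) ∧ x0
  step 5: ((¬x2 ∧ (¬x0 ∧ ¬T)) ∧ (T ∨ (¬x0 ∧ (F ∨ x2)))) ∧ x0
  step 6: ((¬x2 ∧ (¬x0 ∧ F)) ∧ (T ∨ (¬x0 ∧ (F ∨ x2)))) ∧ x0
  step 7: ((¬x2 ∧ F) ∧ (T ∨ (¬x0 ∧ (F ∨ x2)))) ∧ x0

Answer: after 7 steps: ((¬x2 ∧ F) ∧ (T ∨ (¬x0 ∧ (F ∨ x2)))) ∧ x0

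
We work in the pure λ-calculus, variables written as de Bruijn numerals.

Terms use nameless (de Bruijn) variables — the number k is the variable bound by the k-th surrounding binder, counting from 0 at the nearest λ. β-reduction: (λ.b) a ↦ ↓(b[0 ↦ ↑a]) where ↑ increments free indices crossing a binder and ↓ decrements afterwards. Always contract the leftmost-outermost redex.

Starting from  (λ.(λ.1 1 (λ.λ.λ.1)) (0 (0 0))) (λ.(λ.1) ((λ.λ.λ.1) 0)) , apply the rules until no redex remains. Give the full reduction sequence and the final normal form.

  start: (λ.(λ.1 1 (λ.λ.λ.1)) (0 (0 0))) (λ.(λ.1) ((λ.λ.λ.1) 0))
  [1] (λ.(λ.(λ.1) ((λ.λ.λ.1) 0)) (λ.(λ.1) ((λ.λ.λ.1) 0)) (λ.λ.λ.1)) ((λ.(λ.1) ((λ.λ.λ.1) 0)) ((λ.(λ.1) ((λ.λ.λ.1) 0)) (λ.(λ.1) ((λ.λ.λ.1) 0))))
  [2] (λ.(λ.1) ((λ.λ.λ.1) 0)) (λ.(λ.1) ((λ.λ.λ.1) 0)) (λ.λ.λ.1)
  [3] (λ.λ.(λ.1) ((λ.λ.λ.1) 0)) ((λ.λ.λ.1) (λ.(λ.1) ((λ.λ.λ.1) 0))) (λ.λ.λ.1)
  [4] (λ.(λ.1) ((λ.λ.λ.1) 0)) (λ.λ.λ.1)
  [5] (λ.λ.λ.λ.1) ((λ.λ.λ.1) (λ.λ.λ.1))
  [6] λ.λ.λ.1

Answer: normal form = λ.λ.λ.1  (in 6 steps)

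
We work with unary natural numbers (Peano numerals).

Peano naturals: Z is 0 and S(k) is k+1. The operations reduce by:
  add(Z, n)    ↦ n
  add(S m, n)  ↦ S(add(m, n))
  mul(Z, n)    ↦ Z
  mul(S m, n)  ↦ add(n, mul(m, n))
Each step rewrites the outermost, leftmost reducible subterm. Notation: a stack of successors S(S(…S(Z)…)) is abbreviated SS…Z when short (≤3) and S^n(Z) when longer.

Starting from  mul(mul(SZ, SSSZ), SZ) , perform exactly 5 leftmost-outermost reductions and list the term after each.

Answer: after 5 steps: S(mul(add(SSZ, mul(Z, SSSZ)), SZ))

Derivation:
  start: mul(mul(SZ, SSSZ), SZ)
  step 1: mul(add(SSSZ, mul(Z, SSSZ)), SZ)
  step 2: mul(S(add(SSZ, mul(Z, SSSZ))), SZ)
  step 3: add(SZ, mul(add(SSZ, mul(Z, SSSZ)), SZ))
  step 4: S(add(Z, mul(add(SSZ, mul(Z, SSSZ)), SZ)))
  step 5: S(mul(add(SSZ, mul(Z, SSSZ)), SZ))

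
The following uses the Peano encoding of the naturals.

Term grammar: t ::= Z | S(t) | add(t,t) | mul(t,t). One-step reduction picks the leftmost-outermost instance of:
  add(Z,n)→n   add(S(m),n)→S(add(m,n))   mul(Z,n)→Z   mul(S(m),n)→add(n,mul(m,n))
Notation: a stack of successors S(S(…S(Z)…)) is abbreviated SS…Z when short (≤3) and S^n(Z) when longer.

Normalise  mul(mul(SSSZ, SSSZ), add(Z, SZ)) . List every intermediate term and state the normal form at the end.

  start: mul(mul(SSSZ, SSSZ), add(Z, SZ))
  [1] mul(add(SSSZ, mul(SSZ, SSSZ)), add(Z, SZ))
  [2] mul(S(add(SSZ, mul(SSZ, SSSZ))), add(Z, SZ))
  [3] add(add(Z, SZ), mul(add(SSZ, mul(SSZ, SSSZ)), add(Z, SZ)))
  [4] add(SZ, mul(add(SSZ, mul(SSZ, SSSZ)), add(Z, SZ)))
  [5] S(add(Z, mul(add(SSZ, mul(SSZ, SSSZ)), add(Z, SZ))))
  [6] S(mul(add(SSZ, mul(SSZ, SSSZ)), add(Z, SZ)))
  [7] S(mul(S(add(SZ, mul(SSZ, SSSZ))), add(Z, SZ)))
  [8] S(add(add(Z, SZ), mul(add(SZ, mul(SSZ, SSSZ)), add(Z, SZ))))
  [9] S(add(SZ, mul(add(SZ, mul(SSZ, SSSZ)), add(Z, SZ))))
  [10] S(S(add(Z, mul(add(SZ, mul(SSZ, SSSZ)), add(Z, SZ)))))
  [11] S(S(mul(add(SZ, mul(SSZ, SSSZ)), add(Z, SZ))))
  [12] S(S(mul(S(add(Z, mul(SSZ, SSSZ))), add(Z, SZ))))
  [13] S(S(add(add(Z, SZ), mul(add(Z, mul(SSZ, SSSZ)), add(Z, SZ)))))
  [14] S(S(add(SZ, mul(add(Z, mul(SSZ, SSSZ)), add(Z, SZ)))))
  [15] S(S(S(add(Z, mul(add(Z, mul(SSZ, SSSZ)), add(Z, SZ))))))
  [16] S(S(S(mul(add(Z, mul(SSZ, SSSZ)), add(Z, SZ)))))
  [17] S(S(S(mul(mul(SSZ, SSSZ), add(Z, SZ)))))
  [18] S(S(S(mul(add(SSSZ, mul(SZ, SSSZ)), add(Z, SZ)))))
  [19] S(S(S(mul(S(add(SSZ, mul(SZ, SSSZ))), add(Z, SZ)))))
  [20] S(S(S(add(add(Z, SZ), mul(add(SSZ, mul(SZ, SSSZ)), add(Z, SZ))))))
  [21] S(S(S(add(SZ, mul(add(SSZ, mul(SZ, SSSZ)), add(Z, SZ))))))
  [22] S(S(S(S(add(Z, mul(add(SSZ, mul(SZ, SSSZ)), add(Z, SZ)))))))
  [23] S(S(S(S(mul(add(SSZ, mul(SZ, SSSZ)), add(Z, SZ))))))
  [24] S(S(S(S(mul(S(add(SZ, mul(SZ, SSSZ))), add(Z, SZ))))))
  [25] S(S(S(S(add(add(Z, SZ), mul(add(SZ, mul(SZ, SSSZ)), add(Z, SZ)))))))
  [26] S(S(S(S(add(SZ, mul(add(SZ, mul(SZ, SSSZ)), add(Z, SZ)))))))
  [27] S(S(S(S(S(add(Z, mul(add(SZ, mul(SZ, SSSZ)), add(Z, SZ))))))))
  [28] S(S(S(S(S(mul(add(SZ, mul(SZ, SSSZ)), add(Z, SZ)))))))
  [29] S(S(S(S(S(mul(S(add(Z, mul(SZ, SSSZ))), add(Z, SZ)))))))
  [30] S(S(S(S(S(add(add(Z, SZ), mul(add(Z, mul(SZ, SSSZ)), add(Z, SZ))))))))
  [31] S(S(S(S(S(add(SZ, mul(add(Z, mul(SZ, SSSZ)), add(Z, SZ))))))))
  [32] S(S(S(S(S(S(add(Z, mul(add(Z, mul(SZ, SSSZ)), add(Z, SZ)))))))))
  [33] S(S(S(S(S(S(mul(add(Z, mul(SZ, SSSZ)), add(Z, SZ))))))))
  [34] S(S(S(S(S(S(mul(mul(SZ, SSSZ), add(Z, SZ))))))))
  [35] S(S(S(S(S(S(mul(add(SSSZ, mul(Z, SSSZ)), add(Z, SZ))))))))
  [36] S(S(S(S(S(S(mul(S(add(SSZ, mul(Z, SSSZ))), add(Z, SZ))))))))
  [37] S(S(S(S(S(S(add(add(Z, SZ), mul(add(SSZ, mul(Z, SSSZ)), add(Z, SZ)))))))))
  [38] S(S(S(S(S(S(add(SZ, mul(add(SSZ, mul(Z, SSSZ)), add(Z, SZ)))))))))
  [39] S(S(S(S(S(S(S(add(Z, mul(add(SSZ, mul(Z, SSSZ)), add(Z, SZ))))))))))
  [40] S(S(S(S(S(S(S(mul(add(SSZ, mul(Z, SSSZ)), add(Z, SZ)))))))))
  [41] S(S(S(S(S(S(S(mul(S(add(SZ, mul(Z, SSSZ))), add(Z, SZ)))))))))
  [42] S(S(S(S(S(S(S(add(add(Z, SZ), mul(add(SZ, mul(Z, SSSZ)), add(Z, SZ))))))))))
  [43] S(S(S(S(S(S(S(add(SZ, mul(add(SZ, mul(Z, SSSZ)), add(Z, SZ))))))))))
  [44] S(S(S(S(S(S(S(S(add(Z, mul(add(SZ, mul(Z, SSSZ)), add(Z, SZ)))))))))))
  [45] S(S(S(S(S(S(S(S(mul(add(SZ, mul(Z, SSSZ)), add(Z, SZ))))))))))
  [46] S(S(S(S(S(S(S(S(mul(S(add(Z, mul(Z, SSSZ))), add(Z, SZ))))))))))
  [47] S(S(S(S(S(S(S(S(add(add(Z, SZ), mul(add(Z, mul(Z, SSSZ)), add(Z, SZ)))))))))))
  [48] S(S(S(S(S(S(S(S(add(SZ, mul(add(Z, mul(Z, SSSZ)), add(Z, SZ)))))))))))
  [49] S(S(S(S(S(S(S(S(S(add(Z, mul(add(Z, mul(Z, SSSZ)), add(Z, SZ))))))))))))
  [50] S(S(S(S(S(S(S(S(S(mul(add(Z, mul(Z, SSSZ)), add(Z, SZ)))))))))))
  [51] S(S(S(S(S(S(S(S(S(mul(mul(Z, SSSZ), add(Z, SZ)))))))))))
  [52] S(S(S(S(S(S(S(S(S(mul(Z, add(Z, SZ)))))))))))
  [53] S^9(Z)

Answer: normal form = S^9(Z)  (in 53 steps)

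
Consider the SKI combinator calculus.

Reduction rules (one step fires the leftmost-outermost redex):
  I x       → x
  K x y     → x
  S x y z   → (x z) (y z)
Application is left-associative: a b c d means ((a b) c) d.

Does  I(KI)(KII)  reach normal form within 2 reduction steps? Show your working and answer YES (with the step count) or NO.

  start: I(KI)(KII)
  →1  KI(KII)
  →2  I

Answer: YES — reaches normal form I in 2 ≤ 2 steps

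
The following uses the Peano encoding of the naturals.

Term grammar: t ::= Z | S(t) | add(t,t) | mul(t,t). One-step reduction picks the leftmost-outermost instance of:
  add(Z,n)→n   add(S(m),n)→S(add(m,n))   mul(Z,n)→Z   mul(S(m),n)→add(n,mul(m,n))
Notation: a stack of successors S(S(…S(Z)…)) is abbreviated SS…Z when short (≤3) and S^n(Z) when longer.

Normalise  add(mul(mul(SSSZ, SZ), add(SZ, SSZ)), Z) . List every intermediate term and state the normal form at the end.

  start: add(mul(mul(SSSZ, SZ), add(SZ, SSZ)), Z)
  step 1: add(mul(add(SZ, mul(SSZ, SZ)), add(SZ, SSZ)), Z)
  step 2: add(mul(S(add(Z, mul(SSZ, SZ))), add(SZ, SSZ)), Z)
  step 3: add(add(add(SZ, SSZ), mul(add(Z, mul(SSZ, SZ)), add(SZ, SSZ))), Z)
  step 4: add(add(S(add(Z, SSZ)), mul(add(Z, mul(SSZ, SZ)), add(SZ, SSZ))), Z)
  step 5: add(S(add(add(Z, SSZ), mul(add(Z, mul(SSZ, SZ)), add(SZ, SSZ)))), Z)
  step 6: S(add(add(add(Z, SSZ), mul(add(Z, mul(SSZ, SZ)), add(SZ, SSZ))), Z))
  step 7: S(add(add(SSZ, mul(add(Z, mul(SSZ, SZ)), add(SZ, SSZ))), Z))
  step 8: S(add(S(add(SZ, mul(add(Z, mul(SSZ, SZ)), add(SZ, SSZ)))), Z))
  step 9: S(S(add(add(SZ, mul(add(Z, mul(SSZ, SZ)), add(SZ, SSZ))), Z)))
  step 10: S(S(add(S(add(Z, mul(add(Z, mul(SSZ, SZ)), add(SZ, SSZ)))), Z)))
  step 11: S(S(S(add(add(Z, mul(add(Z, mul(SSZ, SZ)), add(SZ, SSZ))), Z))))
  step 12: S(S(S(add(mul(add(Z, mul(SSZ, SZ)), add(SZ, SSZ)), Z))))
  step 13: S(S(S(add(mul(mul(SSZ, SZ), add(SZ, SSZ)), Z))))
  step 14: S(S(S(add(mul(add(SZ, mul(SZ, SZ)), add(SZ, SSZ)), Z))))
  step 15: S(S(S(add(mul(S(add(Z, mul(SZ, SZ))), add(SZ, SSZ)), Z))))
  step 16: S(S(S(add(add(add(SZ, SSZ), mul(add(Z, mul(SZ, SZ)), add(SZ, SSZ))), Z))))
  step 17: S(S(S(add(add(S(add(Z, SSZ)), mul(add(Z, mul(SZ, SZ)), add(SZ, SSZ))), Z))))
  step 18: S(S(S(add(S(add(add(Z, SSZ), mul(add(Z, mul(SZ, SZ)), add(SZ, SSZ)))), Z))))
  step 19: S(S(S(S(add(add(add(Z, SSZ), mul(add(Z, mul(SZ, SZ)), add(SZ, SSZ))), Z)))))
  step 20: S(S(S(S(add(add(SSZ, mul(add(Z, mul(SZ, SZ)), add(SZ, SSZ))), Z)))))
  step 21: S(S(S(S(add(S(add(SZ, mul(add(Z, mul(SZ, SZ)), add(SZ, SSZ)))), Z)))))
  step 22: S(S(S(S(S(add(add(SZ, mul(add(Z, mul(SZ, SZ)), add(SZ, SSZ))), Z))))))
  step 23: S(S(S(S(S(add(S(add(Z, mul(add(Z, mul(SZ, SZ)), add(SZ, SSZ)))), Z))))))
  step 24: S(S(S(S(S(S(add(add(Z, mul(add(Z, mul(SZ, SZ)), add(SZ, SSZ))), Z)))))))
  step 25: S(S(S(S(S(S(add(mul(add(Z, mul(SZ, SZ)), add(SZ, SSZ)), Z)))))))
  step 26: S(S(S(S(S(S(add(mul(mul(SZ, SZ), add(SZ, SSZ)), Z)))))))
  step 27: S(S(S(S(S(S(add(mul(add(SZ, mul(Z, SZ)), add(SZ, SSZ)), Z)))))))
  step 28: S(S(S(S(S(S(add(mul(S(add(Z, mul(Z, SZ))), add(SZ, SSZ)), Z)))))))
  step 29: S(S(S(S(S(S(add(add(add(SZ, SSZ), mul(add(Z, mul(Z, SZ)), add(SZ, SSZ))), Z)))))))
  step 30: S(S(S(S(S(S(add(add(S(add(Z, SSZ)), mul(add(Z, mul(Z, SZ)), add(SZ, SSZ))), Z)))))))
  step 31: S(S(S(S(S(S(add(S(add(add(Z, SSZ), mul(add(Z, mul(Z, SZ)), add(SZ, SSZ)))), Z)))))))
  step 32: S(S(S(S(S(S(S(add(add(add(Z, SSZ), mul(add(Z, mul(Z, SZ)), add(SZ, SSZ))), Z))))))))
  step 33: S(S(S(S(S(S(S(add(add(SSZ, mul(add(Z, mul(Z, SZ)), add(SZ, SSZ))), Z))))))))
  step 34: S(S(S(S(S(S(S(add(S(add(SZ, mul(add(Z, mul(Z, SZ)), add(SZ, SSZ)))), Z))))))))
  step 35: S(S(S(S(S(S(S(S(add(add(SZ, mul(add(Z, mul(Z, SZ)), add(SZ, SSZ))), Z)))))))))
  step 36: S(S(S(S(S(S(S(S(add(S(add(Z, mul(add(Z, mul(Z, SZ)), add(SZ, SSZ)))), Z)))))))))
  step 37: S(S(S(S(S(S(S(S(S(add(add(Z, mul(add(Z, mul(Z, SZ)), add(SZ, SSZ))), Z))))))))))
  step 38: S(S(S(S(S(S(S(S(S(add(mul(add(Z, mul(Z, SZ)), add(SZ, SSZ)), Z))))))))))
  step 39: S(S(S(S(S(S(S(S(S(add(mul(mul(Z, SZ), add(SZ, SSZ)), Z))))))))))
  step 40: S(S(S(S(S(S(S(S(S(add(mul(Z, add(SZ, SSZ)), Z))))))))))
  step 41: S(S(S(S(S(S(S(S(S(add(Z, Z))))))))))
  step 42: S^9(Z)

Answer: normal form = S^9(Z)  (in 42 steps)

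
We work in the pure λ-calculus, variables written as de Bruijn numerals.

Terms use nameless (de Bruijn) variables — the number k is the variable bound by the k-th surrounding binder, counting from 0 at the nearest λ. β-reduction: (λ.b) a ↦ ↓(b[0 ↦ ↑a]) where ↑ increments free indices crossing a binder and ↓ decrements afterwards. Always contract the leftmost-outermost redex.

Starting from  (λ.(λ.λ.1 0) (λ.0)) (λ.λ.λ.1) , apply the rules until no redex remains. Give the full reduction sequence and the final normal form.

Answer: normal form = λ.0  (in 3 steps)

Derivation:
  start: (λ.(λ.λ.1 0) (λ.0)) (λ.λ.λ.1)
  [1] (λ.λ.1 0) (λ.0)
  [2] λ.(λ.0) 0
  [3] λ.0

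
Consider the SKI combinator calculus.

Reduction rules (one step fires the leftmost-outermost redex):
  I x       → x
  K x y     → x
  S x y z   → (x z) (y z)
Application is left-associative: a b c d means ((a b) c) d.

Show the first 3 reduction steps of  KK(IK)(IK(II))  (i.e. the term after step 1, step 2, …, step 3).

Answer: after 3 steps: K(KI)

Working:
  start: KK(IK)(IK(II))
  step 1: K(IK(II))
  step 2: K(K(II))
  step 3: K(KI)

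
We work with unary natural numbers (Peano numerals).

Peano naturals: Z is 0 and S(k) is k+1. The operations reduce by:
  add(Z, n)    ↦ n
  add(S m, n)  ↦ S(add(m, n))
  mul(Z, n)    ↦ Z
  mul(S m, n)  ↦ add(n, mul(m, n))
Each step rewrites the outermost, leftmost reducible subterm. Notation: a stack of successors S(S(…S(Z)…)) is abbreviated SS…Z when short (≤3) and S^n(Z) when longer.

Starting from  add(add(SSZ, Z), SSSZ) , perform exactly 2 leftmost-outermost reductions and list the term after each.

  start: add(add(SSZ, Z), SSSZ)
  step 1: add(S(add(SZ, Z)), SSSZ)
  step 2: S(add(add(SZ, Z), SSSZ))

Answer: after 2 steps: S(add(add(SZ, Z), SSSZ))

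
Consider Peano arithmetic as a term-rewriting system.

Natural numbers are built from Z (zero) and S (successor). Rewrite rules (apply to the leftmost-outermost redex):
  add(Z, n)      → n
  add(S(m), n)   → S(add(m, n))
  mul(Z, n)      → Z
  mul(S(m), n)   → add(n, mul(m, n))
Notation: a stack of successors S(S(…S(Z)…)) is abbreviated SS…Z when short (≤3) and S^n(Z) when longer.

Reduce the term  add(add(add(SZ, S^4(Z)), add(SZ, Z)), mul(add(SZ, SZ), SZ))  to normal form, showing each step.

Answer: normal form = S^8(Z)  (in 26 steps)

Reduction:
  start: add(add(add(SZ, S^4(Z)), add(SZ, Z)), mul(add(SZ, SZ), SZ))
  →1  add(add(S(add(Z, S^4(Z))), add(SZ, Z)), mul(add(SZ, SZ), SZ))
  →2  add(S(add(add(Z, S^4(Z)), add(SZ, Z))), mul(add(SZ, SZ), SZ))
  →3  S(add(add(add(Z, S^4(Z)), add(SZ, Z)), mul(add(SZ, SZ), SZ)))
  →4  S(add(add(S^4(Z), add(SZ, Z)), mul(add(SZ, SZ), SZ)))
  →5  S(add(S(add(SSSZ, add(SZ, Z))), mul(add(SZ, SZ), SZ)))
  →6  S(S(add(add(SSSZ, add(SZ, Z)), mul(add(SZ, SZ), SZ))))
  →7  S(S(add(S(add(SSZ, add(SZ, Z))), mul(add(SZ, SZ), SZ))))
  →8  S(S(S(add(add(SSZ, add(SZ, Z)), mul(add(SZ, SZ), SZ)))))
  →9  S(S(S(add(S(add(SZ, add(SZ, Z))), mul(add(SZ, SZ), SZ)))))
  →10  S(S(S(S(add(add(SZ, add(SZ, Z)), mul(add(SZ, SZ), SZ))))))
  →11  S(S(S(S(add(S(add(Z, add(SZ, Z))), mul(add(SZ, SZ), SZ))))))
  →12  S(S(S(S(S(add(add(Z, add(SZ, Z)), mul(add(SZ, SZ), SZ)))))))
  →13  S(S(S(S(S(add(add(SZ, Z), mul(add(SZ, SZ), SZ)))))))
  →14  S(S(S(S(S(add(S(add(Z, Z)), mul(add(SZ, SZ), SZ)))))))
  →15  S(S(S(S(S(S(add(add(Z, Z), mul(add(SZ, SZ), SZ))))))))
  →16  S(S(S(S(S(S(add(Z, mul(add(SZ, SZ), SZ))))))))
  →17  S(S(S(S(S(S(mul(add(SZ, SZ), SZ)))))))
  →18  S(S(S(S(S(S(mul(S(add(Z, SZ)), SZ)))))))
  →19  S(S(S(S(S(S(add(SZ, mul(add(Z, SZ), SZ))))))))
  →20  S(S(S(S(S(S(S(add(Z, mul(add(Z, SZ), SZ)))))))))
  →21  S(S(S(S(S(S(S(mul(add(Z, SZ), SZ))))))))
  →22  S(S(S(S(S(S(S(mul(SZ, SZ))))))))
  →23  S(S(S(S(S(S(S(add(SZ, mul(Z, SZ)))))))))
  →24  S(S(S(S(S(S(S(S(add(Z, mul(Z, SZ))))))))))
  →25  S(S(S(S(S(S(S(S(mul(Z, SZ)))))))))
  →26  S^8(Z)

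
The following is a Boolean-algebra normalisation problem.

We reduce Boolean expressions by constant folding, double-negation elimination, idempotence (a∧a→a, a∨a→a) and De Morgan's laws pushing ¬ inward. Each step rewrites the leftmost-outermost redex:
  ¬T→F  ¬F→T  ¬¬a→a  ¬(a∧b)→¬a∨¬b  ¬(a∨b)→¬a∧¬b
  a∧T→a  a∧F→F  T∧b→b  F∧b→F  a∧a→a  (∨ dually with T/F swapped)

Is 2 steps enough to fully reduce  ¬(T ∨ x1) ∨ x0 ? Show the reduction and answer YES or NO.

  start: ¬(T ∨ x1) ∨ x0
  [1] (¬T ∧ ¬x1) ∨ x0
  [2] (F ∧ ¬x1) ∨ x0

Answer: NO — after 2 steps the term is (F ∧ ¬x1) ∨ x0, not yet normal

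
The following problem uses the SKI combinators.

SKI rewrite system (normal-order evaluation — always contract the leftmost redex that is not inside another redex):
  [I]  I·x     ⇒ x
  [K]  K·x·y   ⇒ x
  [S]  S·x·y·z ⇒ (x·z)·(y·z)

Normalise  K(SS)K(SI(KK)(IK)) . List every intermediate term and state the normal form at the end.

  start: K(SS)K(SI(KK)(IK))
  step 1: SS(SI(KK)(IK))
  step 2: SS(I(IK)(KK(IK)))
  step 3: SS(IK(KK(IK)))
  step 4: SS(K(KK(IK)))
  step 5: SS(KK)

Answer: normal form = SS(KK)  (in 5 steps)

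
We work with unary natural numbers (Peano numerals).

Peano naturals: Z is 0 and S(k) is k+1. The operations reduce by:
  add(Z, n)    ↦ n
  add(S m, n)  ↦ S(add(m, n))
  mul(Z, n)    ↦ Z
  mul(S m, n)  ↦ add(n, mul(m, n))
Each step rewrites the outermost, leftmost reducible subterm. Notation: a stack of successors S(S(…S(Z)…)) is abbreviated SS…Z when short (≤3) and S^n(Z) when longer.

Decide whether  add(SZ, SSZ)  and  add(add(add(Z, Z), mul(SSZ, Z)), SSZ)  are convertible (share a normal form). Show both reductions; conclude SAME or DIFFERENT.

Term A:
  start: add(SZ, SSZ)
  step 1: S(add(Z, SSZ))
  step 2: SSSZ

Term B:
  start: add(add(add(Z, Z), mul(SSZ, Z)), SSZ)
  step 1: add(add(Z, mul(SSZ, Z)), SSZ)
  step 2: add(mul(SSZ, Z), SSZ)
  step 3: add(add(Z, mul(SZ, Z)), SSZ)
  step 4: add(mul(SZ, Z), SSZ)
  step 5: add(add(Z, mul(Z, Z)), SSZ)
  step 6: add(mul(Z, Z), SSZ)
  step 7: add(Z, SSZ)
  step 8: SSZ

Answer: DIFFERENT — A ⇓ SSSZ, B ⇓ SSZ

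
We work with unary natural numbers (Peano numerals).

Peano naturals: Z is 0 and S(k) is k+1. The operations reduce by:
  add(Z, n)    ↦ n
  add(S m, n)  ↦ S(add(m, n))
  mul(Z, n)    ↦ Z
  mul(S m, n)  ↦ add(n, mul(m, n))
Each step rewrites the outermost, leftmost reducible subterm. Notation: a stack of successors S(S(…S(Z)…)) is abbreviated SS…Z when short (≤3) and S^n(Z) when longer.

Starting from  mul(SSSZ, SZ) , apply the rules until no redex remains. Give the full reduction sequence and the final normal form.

  start: mul(SSSZ, SZ)
  [1] add(SZ, mul(SSZ, SZ))
  [2] S(add(Z, mul(SSZ, SZ)))
  [3] S(mul(SSZ, SZ))
  [4] S(add(SZ, mul(SZ, SZ)))
  [5] S(S(add(Z, mul(SZ, SZ))))
  [6] S(S(mul(SZ, SZ)))
  [7] S(S(add(SZ, mul(Z, SZ))))
  [8] S(S(S(add(Z, mul(Z, SZ)))))
  [9] S(S(S(mul(Z, SZ))))
  [10] SSSZ

Answer: normal form = SSSZ  (in 10 steps)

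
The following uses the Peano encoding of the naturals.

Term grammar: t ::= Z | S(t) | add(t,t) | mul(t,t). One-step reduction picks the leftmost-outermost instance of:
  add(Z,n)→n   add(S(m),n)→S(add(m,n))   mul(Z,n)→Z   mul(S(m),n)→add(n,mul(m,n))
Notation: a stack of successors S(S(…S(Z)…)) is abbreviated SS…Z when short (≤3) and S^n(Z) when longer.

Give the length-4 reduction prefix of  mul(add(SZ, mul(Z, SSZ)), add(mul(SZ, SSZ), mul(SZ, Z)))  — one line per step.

Answer: after 4 steps: add(add(S(add(SZ, mul(Z, SSZ))), mul(SZ, Z)), mul(add(Z, mul(Z, SSZ)), add(mul(SZ, SSZ), mul(SZ, Z))))

Working:
  start: mul(add(SZ, mul(Z, SSZ)), add(mul(SZ, SSZ), mul(SZ, Z)))
  step 1: mul(S(add(Z, mul(Z, SSZ))), add(mul(SZ, SSZ), mul(SZ, Z)))
  step 2: add(add(mul(SZ, SSZ), mul(SZ, Z)), mul(add(Z, mul(Z, SSZ)), add(mul(SZ, SSZ), mul(SZ, Z))))
  step 3: add(add(add(SSZ, mul(Z, SSZ)), mul(SZ, Z)), mul(add(Z, mul(Z, SSZ)), add(mul(SZ, SSZ), mul(SZ, Z))))
  step 4: add(add(S(add(SZ, mul(Z, SSZ))), mul(SZ, Z)), mul(add(Z, mul(Z, SSZ)), add(mul(SZ, SSZ), mul(SZ, Z))))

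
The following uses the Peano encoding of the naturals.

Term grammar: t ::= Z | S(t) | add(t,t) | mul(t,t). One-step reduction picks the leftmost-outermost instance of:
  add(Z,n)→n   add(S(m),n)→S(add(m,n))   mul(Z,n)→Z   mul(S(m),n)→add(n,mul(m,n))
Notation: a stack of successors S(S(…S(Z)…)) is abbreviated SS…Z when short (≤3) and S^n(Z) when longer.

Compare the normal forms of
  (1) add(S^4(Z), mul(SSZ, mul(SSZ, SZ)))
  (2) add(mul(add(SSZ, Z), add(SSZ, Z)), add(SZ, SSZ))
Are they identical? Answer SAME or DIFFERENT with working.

Answer: DIFFERENT — A ⇓ S^8(Z), B ⇓ S^7(Z)

Derivation:
Term A:
  start: add(S^4(Z), mul(SSZ, mul(SSZ, SZ)))
  step 1: S(add(SSSZ, mul(SSZ, mul(SSZ, SZ))))
  step 2: S(S(add(SSZ, mul(SSZ, mul(SSZ, SZ)))))
  step 3: S(S(S(add(SZ, mul(SSZ, mul(SSZ, SZ))))))
  step 4: S(S(S(S(add(Z, mul(SSZ, mul(SSZ, SZ)))))))
  step 5: S(S(S(S(mul(SSZ, mul(SSZ, SZ))))))
  step 6: S(S(S(S(add(mul(SSZ, SZ), mul(SZ, mul(SSZ, SZ)))))))
  step 7: S(S(S(S(add(add(SZ, mul(SZ, SZ)), mul(SZ, mul(SSZ, SZ)))))))
  step 8: S(S(S(S(add(S(add(Z, mul(SZ, SZ))), mul(SZ, mul(SSZ, SZ)))))))
  step 9: S(S(S(S(S(add(add(Z, mul(SZ, SZ)), mul(SZ, mul(SSZ, SZ))))))))
  step 10: S(S(S(S(S(add(mul(SZ, SZ), mul(SZ, mul(SSZ, SZ))))))))
  step 11: S(S(S(S(S(add(add(SZ, mul(Z, SZ)), mul(SZ, mul(SSZ, SZ))))))))
  step 12: S(S(S(S(S(add(S(add(Z, mul(Z, SZ))), mul(SZ, mul(SSZ, SZ))))))))
  step 13: S(S(S(S(S(S(add(add(Z, mul(Z, SZ)), mul(SZ, mul(SSZ, SZ)))))))))
  step 14: S(S(S(S(S(S(add(mul(Z, SZ), mul(SZ, mul(SSZ, SZ)))))))))
  step 15: S(S(S(S(S(S(add(Z, mul(SZ, mul(SSZ, SZ)))))))))
  step 16: S(S(S(S(S(S(mul(SZ, mul(SSZ, SZ))))))))
  step 17: S(S(S(S(S(S(add(mul(SSZ, SZ), mul(Z, mul(SSZ, SZ)))))))))
  step 18: S(S(S(S(S(S(add(add(SZ, mul(SZ, SZ)), mul(Z, mul(SSZ, SZ)))))))))
  step 19: S(S(S(S(S(S(add(S(add(Z, mul(SZ, SZ))), mul(Z, mul(SSZ, SZ)))))))))
  step 20: S(S(S(S(S(S(S(add(add(Z, mul(SZ, SZ)), mul(Z, mul(SSZ, SZ))))))))))
  step 21: S(S(S(S(S(S(S(add(mul(SZ, SZ), mul(Z, mul(SSZ, SZ))))))))))
  step 22: S(S(S(S(S(S(S(add(add(SZ, mul(Z, SZ)), mul(Z, mul(SSZ, SZ))))))))))
  step 23: S(S(S(S(S(S(S(add(S(add(Z, mul(Z, SZ))), mul(Z, mul(SSZ, SZ))))))))))
  step 24: S(S(S(S(S(S(S(S(add(add(Z, mul(Z, SZ)), mul(Z, mul(SSZ, SZ)))))))))))
  step 25: S(S(S(S(S(S(S(S(add(mul(Z, SZ), mul(Z, mul(SSZ, SZ)))))))))))
  step 26: S(S(S(S(S(S(S(S(add(Z, mul(Z, mul(SSZ, SZ)))))))))))
  step 27: S(S(S(S(S(S(S(S(mul(Z, mul(SSZ, SZ))))))))))
  step 28: S^8(Z)

Term B:
  start: add(mul(add(SSZ, Z), add(SSZ, Z)), add(SZ, SSZ))
  step 1: add(mul(S(add(SZ, Z)), add(SSZ, Z)), add(SZ, SSZ))
  step 2: add(add(add(SSZ, Z), mul(add(SZ, Z), add(SSZ, Z))), add(SZ, SSZ))
  step 3: add(add(S(add(SZ, Z)), mul(add(SZ, Z), add(SSZ, Z))), add(SZ, SSZ))
  step 4: add(S(add(add(SZ, Z), mul(add(SZ, Z), add(SSZ, Z)))), add(SZ, SSZ))
  step 5: S(add(add(add(SZ, Z), mul(add(SZ, Z), add(SSZ, Z))), add(SZ, SSZ)))
  step 6: S(add(add(S(add(Z, Z)), mul(add(SZ, Z), add(SSZ, Z))), add(SZ, SSZ)))
  step 7: S(add(S(add(add(Z, Z), mul(add(SZ, Z), add(SSZ, Z)))), add(SZ, SSZ)))
  step 8: S(S(add(add(add(Z, Z), mul(add(SZ, Z), add(SSZ, Z))), add(SZ, SSZ))))
  step 9: S(S(add(add(Z, mul(add(SZ, Z), add(SSZ, Z))), add(SZ, SSZ))))
  step 10: S(S(add(mul(add(SZ, Z), add(SSZ, Z)), add(SZ, SSZ))))
  step 11: S(S(add(mul(S(add(Z, Z)), add(SSZ, Z)), add(SZ, SSZ))))
  step 12: S(S(add(add(add(SSZ, Z), mul(add(Z, Z), add(SSZ, Z))), add(SZ, SSZ))))
  step 13: S(S(add(add(S(add(SZ, Z)), mul(add(Z, Z), add(SSZ, Z))), add(SZ, SSZ))))
  step 14: S(S(add(S(add(add(SZ, Z), mul(add(Z, Z), add(SSZ, Z)))), add(SZ, SSZ))))
  step 15: S(S(S(add(add(add(SZ, Z), mul(add(Z, Z), add(SSZ, Z))), add(SZ, SSZ)))))
  step 16: S(S(S(add(add(S(add(Z, Z)), mul(add(Z, Z), add(SSZ, Z))), add(SZ, SSZ)))))
  step 17: S(S(S(add(S(add(add(Z, Z), mul(add(Z, Z), add(SSZ, Z)))), add(SZ, SSZ)))))
  step 18: S(S(S(S(add(add(add(Z, Z), mul(add(Z, Z), add(SSZ, Z))), add(SZ, SSZ))))))
  step 19: S(S(S(S(add(add(Z, mul(add(Z, Z), add(SSZ, Z))), add(SZ, SSZ))))))
  step 20: S(S(S(S(add(mul(add(Z, Z), add(SSZ, Z)), add(SZ, SSZ))))))
  step 21: S(S(S(S(add(mul(Z, add(SSZ, Z)), add(SZ, SSZ))))))
  step 22: S(S(S(S(add(Z, add(SZ, SSZ))))))
  step 23: S(S(S(S(add(SZ, SSZ)))))
  step 24: S(S(S(S(S(add(Z, SSZ))))))
  step 25: S^7(Z)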